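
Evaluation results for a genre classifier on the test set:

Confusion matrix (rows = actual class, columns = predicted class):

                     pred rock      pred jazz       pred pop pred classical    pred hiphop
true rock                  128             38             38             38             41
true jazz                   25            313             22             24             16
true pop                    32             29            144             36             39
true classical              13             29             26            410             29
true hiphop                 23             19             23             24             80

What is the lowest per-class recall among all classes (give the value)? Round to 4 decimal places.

0.4523

Per-class recall (TP/(TP+FN)):
  rock: TP=128, FN=38+38+38+41=155 → 128/283 = 0.45230
  jazz: TP=313, FN=25+22+24+16=87 → 313/400 = 0.78250
  pop: TP=144, FN=32+29+36+39=136 → 144/280 = 0.51429
  classical: TP=410, FN=13+29+26+29=97 → 410/507 = 0.80868
  hiphop: TP=80, FN=23+19+23+24=89 → 80/169 = 0.47337
Lowest is class 'rock' with recall = 0.4523.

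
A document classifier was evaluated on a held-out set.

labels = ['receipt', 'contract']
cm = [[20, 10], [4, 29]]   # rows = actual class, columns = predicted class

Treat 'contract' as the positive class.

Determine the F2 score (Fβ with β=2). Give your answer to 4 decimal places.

0.8480

Fβ = (1+β²)·TP / ((1+β²)·TP + β²·FN + FP), with β²=4
= 5·29 / (5·29 + 4·4 + 10) = 0.8480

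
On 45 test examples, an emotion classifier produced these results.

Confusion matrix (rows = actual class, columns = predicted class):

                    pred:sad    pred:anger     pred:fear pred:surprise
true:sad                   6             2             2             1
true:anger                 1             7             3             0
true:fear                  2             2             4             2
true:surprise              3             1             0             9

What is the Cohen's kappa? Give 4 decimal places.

Observed agreement pₒ = trace/N = 26/45 = 0.57778
Expected agreement pₑ = Σ (rowᵢ·colᵢ)/N² = (11·12 + 11·12 + 10·9 + 13·12)/45² = 0.25185
κ = (pₒ − pₑ)/(1 − pₑ) = (0.57778 − 0.25185)/(1 − 0.25185) = 0.4356

0.4356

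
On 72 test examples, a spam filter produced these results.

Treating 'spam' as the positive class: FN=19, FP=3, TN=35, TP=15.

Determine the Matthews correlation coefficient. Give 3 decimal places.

MCC = (TP·TN − FP·FN) / √((TP+FP)(TP+FN)(TN+FP)(TN+FN))
Numerator = 15·35 − 3·19 = 468
Denominator = √(18·34·38·54) = √1255824 = 1120.6355
MCC = 468 / 1120.6355 = 0.418

0.418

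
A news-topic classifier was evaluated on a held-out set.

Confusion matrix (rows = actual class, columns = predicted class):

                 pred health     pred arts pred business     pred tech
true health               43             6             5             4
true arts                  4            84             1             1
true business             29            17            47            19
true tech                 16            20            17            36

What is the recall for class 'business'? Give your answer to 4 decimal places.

One-vs-rest for 'business': TP = diagonal; FP = other classes predicted 'business'; FN = 'business' predicted as other.
recall = TP/(TP+FN).
business: TP=47, FN=29+17+19=65 → 47/112 = 0.41964

0.4196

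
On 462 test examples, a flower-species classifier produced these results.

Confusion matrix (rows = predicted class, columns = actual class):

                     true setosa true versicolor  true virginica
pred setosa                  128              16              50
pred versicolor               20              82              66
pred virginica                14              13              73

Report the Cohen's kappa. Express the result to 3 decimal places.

0.428

Observed agreement pₒ = trace/N = 283/462 = 0.6126
Expected agreement pₑ = Σ (rowᵢ·colᵢ)/N² = (162·194 + 111·168 + 189·100)/462² = 0.3232
κ = (pₒ − pₑ)/(1 − pₑ) = (0.6126 − 0.3232)/(1 − 0.3232) = 0.428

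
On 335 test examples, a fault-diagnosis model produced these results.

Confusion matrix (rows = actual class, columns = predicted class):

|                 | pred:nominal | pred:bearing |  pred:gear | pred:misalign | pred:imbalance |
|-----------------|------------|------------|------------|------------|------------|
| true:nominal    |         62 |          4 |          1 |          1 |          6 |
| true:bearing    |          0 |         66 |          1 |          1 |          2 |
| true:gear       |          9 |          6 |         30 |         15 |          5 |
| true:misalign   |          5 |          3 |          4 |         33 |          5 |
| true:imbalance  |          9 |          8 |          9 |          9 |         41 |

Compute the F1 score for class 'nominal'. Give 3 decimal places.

One-vs-rest for 'nominal': TP = diagonal; FP = other classes predicted 'nominal'; FN = 'nominal' predicted as other.
F1 score = 2·TP/(2·TP+FP+FN).
nominal: TP=62, FP=0+9+5+9=23, FN=4+1+1+6=12 → 124/159 = 0.7799

0.780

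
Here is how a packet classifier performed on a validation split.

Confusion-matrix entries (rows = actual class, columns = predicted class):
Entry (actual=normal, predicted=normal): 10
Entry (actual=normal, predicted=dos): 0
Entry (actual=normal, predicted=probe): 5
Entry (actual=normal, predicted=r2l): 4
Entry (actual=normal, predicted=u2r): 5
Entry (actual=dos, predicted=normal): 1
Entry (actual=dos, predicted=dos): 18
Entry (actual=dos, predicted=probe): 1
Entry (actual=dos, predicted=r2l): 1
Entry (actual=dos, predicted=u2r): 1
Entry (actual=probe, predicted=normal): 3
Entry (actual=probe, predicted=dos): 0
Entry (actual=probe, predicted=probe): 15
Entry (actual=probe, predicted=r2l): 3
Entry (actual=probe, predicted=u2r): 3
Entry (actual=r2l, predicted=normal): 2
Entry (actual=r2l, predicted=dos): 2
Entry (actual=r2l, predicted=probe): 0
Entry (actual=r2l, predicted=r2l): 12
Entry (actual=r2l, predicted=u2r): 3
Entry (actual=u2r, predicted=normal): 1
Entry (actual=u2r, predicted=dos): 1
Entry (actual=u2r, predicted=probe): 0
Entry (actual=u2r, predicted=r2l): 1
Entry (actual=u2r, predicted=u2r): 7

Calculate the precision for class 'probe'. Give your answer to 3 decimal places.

0.714

precision = TP/(TP+FP).
probe: TP=15, FP=5+1+0+0=6 → 15/21 = 0.7143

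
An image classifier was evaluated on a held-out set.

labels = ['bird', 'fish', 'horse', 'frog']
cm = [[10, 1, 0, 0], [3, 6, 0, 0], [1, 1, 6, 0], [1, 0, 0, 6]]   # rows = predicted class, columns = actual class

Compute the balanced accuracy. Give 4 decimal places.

Balanced accuracy = mean of per-class recall.
  bird: recall = 10/15 = 0.66667
  fish: recall = 6/8 = 0.75000
  horse: recall = 6/6 = 1.00000
  frog: recall = 6/6 = 1.00000
Mean = (0.66667 + 0.75000 + 1.00000 + 1.00000) / 4 = 0.8542

0.8542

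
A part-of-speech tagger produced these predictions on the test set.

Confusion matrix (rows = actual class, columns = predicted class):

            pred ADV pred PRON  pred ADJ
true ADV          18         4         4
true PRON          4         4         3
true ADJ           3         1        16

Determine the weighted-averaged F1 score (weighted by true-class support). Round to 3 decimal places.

0.660

Per-class F1 score (2·TP/(2·TP+FP+FN)):
  ADV: TP=18, FP=4+3=7, FN=4+4=8 → 36/51 = 0.7059
  PRON: TP=4, FP=4+1=5, FN=4+3=7 → 8/20 = 0.4000
  ADJ: TP=16, FP=4+3=7, FN=3+1=4 → 32/43 = 0.7442
Weighted-F1 score = Σ (supportᵢ/N)·F1 scoreᵢ with N=57: (26/57)·0.7059 + (11/57)·0.4000 + (20/57)·0.7442 = 0.660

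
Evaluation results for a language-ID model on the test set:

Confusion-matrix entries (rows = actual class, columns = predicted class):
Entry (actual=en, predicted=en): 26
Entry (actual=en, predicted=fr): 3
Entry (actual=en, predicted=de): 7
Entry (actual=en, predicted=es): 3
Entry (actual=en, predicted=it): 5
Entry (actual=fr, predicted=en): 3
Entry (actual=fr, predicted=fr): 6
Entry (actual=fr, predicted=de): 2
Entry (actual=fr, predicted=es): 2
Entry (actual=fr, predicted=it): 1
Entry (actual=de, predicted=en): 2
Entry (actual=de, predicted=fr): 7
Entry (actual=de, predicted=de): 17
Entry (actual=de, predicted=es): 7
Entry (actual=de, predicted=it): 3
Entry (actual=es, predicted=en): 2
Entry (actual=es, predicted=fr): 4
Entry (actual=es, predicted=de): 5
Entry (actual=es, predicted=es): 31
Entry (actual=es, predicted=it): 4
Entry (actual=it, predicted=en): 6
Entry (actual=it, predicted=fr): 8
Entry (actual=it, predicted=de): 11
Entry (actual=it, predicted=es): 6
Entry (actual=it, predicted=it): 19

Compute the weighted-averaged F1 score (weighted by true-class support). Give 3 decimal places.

0.529

Per-class F1 score (2·TP/(2·TP+FP+FN)):
  en: TP=26, FP=3+2+2+6=13, FN=3+7+3+5=18 → 52/83 = 0.6265
  fr: TP=6, FP=3+7+4+8=22, FN=3+2+2+1=8 → 12/42 = 0.2857
  de: TP=17, FP=7+2+5+11=25, FN=2+7+7+3=19 → 34/78 = 0.4359
  es: TP=31, FP=3+2+7+6=18, FN=2+4+5+4=15 → 62/95 = 0.6526
  it: TP=19, FP=5+1+3+4=13, FN=6+8+11+6=31 → 38/82 = 0.4634
Weighted-F1 score = Σ (supportᵢ/N)·F1 scoreᵢ with N=190: (44/190)·0.6265 + (14/190)·0.2857 + (36/190)·0.4359 + (46/190)·0.6526 + (50/190)·0.4634 = 0.529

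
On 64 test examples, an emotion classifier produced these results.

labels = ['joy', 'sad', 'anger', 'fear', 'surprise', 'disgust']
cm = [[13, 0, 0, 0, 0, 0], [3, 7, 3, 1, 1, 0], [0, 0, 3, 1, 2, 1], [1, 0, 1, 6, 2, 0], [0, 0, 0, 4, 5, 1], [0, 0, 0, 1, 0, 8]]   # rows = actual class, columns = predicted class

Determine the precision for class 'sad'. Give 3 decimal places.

precision = TP/(TP+FP).
sad: TP=7, FP=0+0+0+0+0=0 → 7/7 = 1.0000

1.000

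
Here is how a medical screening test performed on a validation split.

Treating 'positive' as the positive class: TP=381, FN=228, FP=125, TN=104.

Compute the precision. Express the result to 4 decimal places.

0.7530

Precision = TP/(TP+FP) = 381/(381+125) = 381/506 = 0.7530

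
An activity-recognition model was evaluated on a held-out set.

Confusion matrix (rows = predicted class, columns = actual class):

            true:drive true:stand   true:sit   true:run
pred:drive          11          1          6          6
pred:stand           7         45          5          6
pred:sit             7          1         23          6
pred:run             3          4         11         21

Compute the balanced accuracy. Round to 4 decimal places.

Balanced accuracy = mean of per-class recall.
  drive: recall = 11/28 = 0.39286
  stand: recall = 45/51 = 0.88235
  sit: recall = 23/45 = 0.51111
  run: recall = 21/39 = 0.53846
Mean = (0.39286 + 0.88235 + 0.51111 + 0.53846) / 4 = 0.5812

0.5812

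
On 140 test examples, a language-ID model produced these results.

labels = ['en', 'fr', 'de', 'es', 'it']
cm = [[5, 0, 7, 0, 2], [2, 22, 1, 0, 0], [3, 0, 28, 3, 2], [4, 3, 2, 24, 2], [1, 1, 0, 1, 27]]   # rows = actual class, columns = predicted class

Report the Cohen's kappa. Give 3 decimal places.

0.691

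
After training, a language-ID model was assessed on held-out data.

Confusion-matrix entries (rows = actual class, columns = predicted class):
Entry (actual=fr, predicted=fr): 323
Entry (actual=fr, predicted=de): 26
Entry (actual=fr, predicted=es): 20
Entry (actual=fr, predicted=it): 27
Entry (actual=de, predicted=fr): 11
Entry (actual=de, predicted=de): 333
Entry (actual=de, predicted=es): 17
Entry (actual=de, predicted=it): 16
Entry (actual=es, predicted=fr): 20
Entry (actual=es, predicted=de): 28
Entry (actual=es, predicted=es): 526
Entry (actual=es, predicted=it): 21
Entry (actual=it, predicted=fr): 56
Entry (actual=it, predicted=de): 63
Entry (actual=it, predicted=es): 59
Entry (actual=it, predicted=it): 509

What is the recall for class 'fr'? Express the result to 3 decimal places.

recall = TP/(TP+FN).
fr: TP=323, FN=26+20+27=73 → 323/396 = 0.8157

0.816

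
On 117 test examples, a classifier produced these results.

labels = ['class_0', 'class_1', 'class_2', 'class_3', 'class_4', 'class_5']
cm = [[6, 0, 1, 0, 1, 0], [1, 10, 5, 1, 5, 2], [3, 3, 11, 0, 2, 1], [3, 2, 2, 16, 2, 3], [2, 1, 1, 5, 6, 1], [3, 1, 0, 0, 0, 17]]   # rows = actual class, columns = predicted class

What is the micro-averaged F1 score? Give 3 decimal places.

Micro-averaging pools counts across classes: ΣTP=66, ΣFP=51, ΣFN=51.
Micro-F1 score = 2·TP/(2·TP+FP+FN) on pooled counts = 0.564 (equals overall accuracy in single-label multiclass).

0.564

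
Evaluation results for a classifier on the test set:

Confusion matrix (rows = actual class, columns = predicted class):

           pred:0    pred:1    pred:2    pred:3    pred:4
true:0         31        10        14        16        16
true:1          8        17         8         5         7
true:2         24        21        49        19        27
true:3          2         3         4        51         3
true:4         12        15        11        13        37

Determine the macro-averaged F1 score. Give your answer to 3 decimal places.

0.429

Per-class F1 score (2·TP/(2·TP+FP+FN)):
  0: TP=31, FP=8+24+2+12=46, FN=10+14+16+16=56 → 62/164 = 0.3780
  1: TP=17, FP=10+21+3+15=49, FN=8+8+5+7=28 → 34/111 = 0.3063
  2: TP=49, FP=14+8+4+11=37, FN=24+21+19+27=91 → 98/226 = 0.4336
  3: TP=51, FP=16+5+19+13=53, FN=2+3+4+3=12 → 102/167 = 0.6108
  4: TP=37, FP=16+7+27+3=53, FN=12+15+11+13=51 → 74/178 = 0.4157
Macro-F1 score = mean = (0.3780 + 0.3063 + 0.4336 + 0.6108 + 0.4157) / 5 = 0.429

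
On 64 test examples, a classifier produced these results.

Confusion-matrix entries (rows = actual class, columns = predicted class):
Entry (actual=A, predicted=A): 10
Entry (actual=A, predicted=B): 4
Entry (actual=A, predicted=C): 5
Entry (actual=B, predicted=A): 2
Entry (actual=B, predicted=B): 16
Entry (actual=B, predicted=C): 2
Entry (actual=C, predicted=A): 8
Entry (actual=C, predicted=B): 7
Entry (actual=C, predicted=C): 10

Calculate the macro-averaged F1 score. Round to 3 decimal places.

0.557

Per-class F1 score (2·TP/(2·TP+FP+FN)):
  A: TP=10, FP=2+8=10, FN=4+5=9 → 20/39 = 0.5128
  B: TP=16, FP=4+7=11, FN=2+2=4 → 32/47 = 0.6809
  C: TP=10, FP=5+2=7, FN=8+7=15 → 20/42 = 0.4762
Macro-F1 score = mean = (0.5128 + 0.6809 + 0.4762) / 3 = 0.557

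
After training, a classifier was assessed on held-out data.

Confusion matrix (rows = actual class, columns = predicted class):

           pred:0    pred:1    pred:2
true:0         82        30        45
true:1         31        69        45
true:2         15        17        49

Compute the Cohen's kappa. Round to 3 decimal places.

0.289

Observed agreement pₒ = trace/N = 200/383 = 0.5222
Expected agreement pₑ = Σ (rowᵢ·colᵢ)/N² = (157·128 + 145·116 + 81·139)/383² = 0.3284
κ = (pₒ − pₑ)/(1 − pₑ) = (0.5222 − 0.3284)/(1 − 0.3284) = 0.289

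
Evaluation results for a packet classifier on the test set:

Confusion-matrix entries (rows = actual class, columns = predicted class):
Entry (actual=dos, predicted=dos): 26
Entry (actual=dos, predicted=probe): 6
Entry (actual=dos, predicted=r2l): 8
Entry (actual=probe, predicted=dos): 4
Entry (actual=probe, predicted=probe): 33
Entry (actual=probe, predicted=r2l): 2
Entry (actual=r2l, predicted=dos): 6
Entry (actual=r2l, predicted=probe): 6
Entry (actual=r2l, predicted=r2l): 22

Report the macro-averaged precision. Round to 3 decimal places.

0.714

Per-class precision (TP/(TP+FP)):
  dos: TP=26, FP=4+6=10 → 26/36 = 0.7222
  probe: TP=33, FP=6+6=12 → 33/45 = 0.7333
  r2l: TP=22, FP=8+2=10 → 22/32 = 0.6875
Macro-precision = mean = (0.7222 + 0.7333 + 0.6875) / 3 = 0.714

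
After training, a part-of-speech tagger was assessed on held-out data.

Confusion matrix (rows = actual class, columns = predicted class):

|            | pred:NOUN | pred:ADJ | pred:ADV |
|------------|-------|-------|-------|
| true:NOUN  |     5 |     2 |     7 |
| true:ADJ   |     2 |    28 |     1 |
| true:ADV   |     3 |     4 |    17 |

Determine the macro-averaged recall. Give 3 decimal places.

Per-class recall (TP/(TP+FN)):
  NOUN: TP=5, FN=2+7=9 → 5/14 = 0.3571
  ADJ: TP=28, FN=2+1=3 → 28/31 = 0.9032
  ADV: TP=17, FN=3+4=7 → 17/24 = 0.7083
Macro-recall = mean = (0.3571 + 0.9032 + 0.7083) / 3 = 0.656

0.656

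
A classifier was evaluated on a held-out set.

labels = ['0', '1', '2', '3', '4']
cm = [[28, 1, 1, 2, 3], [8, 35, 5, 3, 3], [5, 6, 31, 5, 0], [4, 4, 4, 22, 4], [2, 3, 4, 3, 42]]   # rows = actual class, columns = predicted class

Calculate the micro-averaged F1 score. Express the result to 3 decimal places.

Micro-averaging pools counts across classes: ΣTP=158, ΣFP=70, ΣFN=70.
Micro-F1 score = 2·TP/(2·TP+FP+FN) on pooled counts = 0.693 (equals overall accuracy in single-label multiclass).

0.693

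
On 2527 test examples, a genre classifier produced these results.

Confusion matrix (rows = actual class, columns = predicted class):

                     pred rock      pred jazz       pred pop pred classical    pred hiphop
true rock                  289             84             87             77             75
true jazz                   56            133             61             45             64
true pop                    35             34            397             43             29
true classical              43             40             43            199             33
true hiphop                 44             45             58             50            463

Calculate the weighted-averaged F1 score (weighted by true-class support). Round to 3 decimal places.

0.583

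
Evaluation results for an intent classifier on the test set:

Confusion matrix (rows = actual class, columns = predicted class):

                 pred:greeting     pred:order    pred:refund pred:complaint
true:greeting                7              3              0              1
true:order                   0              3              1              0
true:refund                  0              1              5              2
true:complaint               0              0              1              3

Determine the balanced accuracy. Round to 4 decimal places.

Balanced accuracy = mean of per-class recall.
  greeting: recall = 7/11 = 0.63636
  order: recall = 3/4 = 0.75000
  refund: recall = 5/8 = 0.62500
  complaint: recall = 3/4 = 0.75000
Mean = (0.63636 + 0.75000 + 0.62500 + 0.75000) / 4 = 0.6903

0.6903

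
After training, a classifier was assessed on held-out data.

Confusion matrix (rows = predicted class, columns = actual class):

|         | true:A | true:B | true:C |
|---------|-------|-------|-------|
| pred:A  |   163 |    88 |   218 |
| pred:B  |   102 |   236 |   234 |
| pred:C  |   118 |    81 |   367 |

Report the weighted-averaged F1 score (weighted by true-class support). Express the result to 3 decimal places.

Per-class F1 score (2·TP/(2·TP+FP+FN)):
  A: TP=163, FP=88+218=306, FN=102+118=220 → 326/852 = 0.3826
  B: TP=236, FP=102+234=336, FN=88+81=169 → 472/977 = 0.4831
  C: TP=367, FP=118+81=199, FN=218+234=452 → 734/1385 = 0.5300
Weighted-F1 score = Σ (supportᵢ/N)·F1 scoreᵢ with N=1607: (383/1607)·0.3826 + (405/1607)·0.4831 + (819/1607)·0.5300 = 0.483

0.483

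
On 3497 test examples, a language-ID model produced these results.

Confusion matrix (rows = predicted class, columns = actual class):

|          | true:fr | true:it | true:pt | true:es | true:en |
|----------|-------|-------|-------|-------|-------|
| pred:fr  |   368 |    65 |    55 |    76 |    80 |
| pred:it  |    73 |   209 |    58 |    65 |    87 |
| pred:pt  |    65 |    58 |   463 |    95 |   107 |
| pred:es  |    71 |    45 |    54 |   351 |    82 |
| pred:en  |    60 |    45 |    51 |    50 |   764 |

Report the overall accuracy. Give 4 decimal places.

Accuracy = trace / total = (368+209+463+351+764=2155) / 3497 = 2155/3497 = 0.6162

0.6162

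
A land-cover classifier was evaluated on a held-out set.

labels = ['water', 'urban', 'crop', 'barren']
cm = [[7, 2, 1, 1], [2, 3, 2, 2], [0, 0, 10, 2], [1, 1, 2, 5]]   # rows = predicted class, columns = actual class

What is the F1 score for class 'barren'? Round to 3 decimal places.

0.526

Take TP from the diagonal, FP from the rest of the 'barren' prediction marginal, FN from the rest of the 'barren' actual marginal.
F1 score = 2·TP/(2·TP+FP+FN).
barren: TP=5, FP=1+1+2=4, FN=1+2+2=5 → 10/19 = 0.5263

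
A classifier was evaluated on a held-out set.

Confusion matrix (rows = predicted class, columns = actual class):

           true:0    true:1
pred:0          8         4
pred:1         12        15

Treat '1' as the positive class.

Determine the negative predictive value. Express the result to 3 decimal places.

0.667

NPV = TN/(TN+FN) = 8/(8+4) = 0.667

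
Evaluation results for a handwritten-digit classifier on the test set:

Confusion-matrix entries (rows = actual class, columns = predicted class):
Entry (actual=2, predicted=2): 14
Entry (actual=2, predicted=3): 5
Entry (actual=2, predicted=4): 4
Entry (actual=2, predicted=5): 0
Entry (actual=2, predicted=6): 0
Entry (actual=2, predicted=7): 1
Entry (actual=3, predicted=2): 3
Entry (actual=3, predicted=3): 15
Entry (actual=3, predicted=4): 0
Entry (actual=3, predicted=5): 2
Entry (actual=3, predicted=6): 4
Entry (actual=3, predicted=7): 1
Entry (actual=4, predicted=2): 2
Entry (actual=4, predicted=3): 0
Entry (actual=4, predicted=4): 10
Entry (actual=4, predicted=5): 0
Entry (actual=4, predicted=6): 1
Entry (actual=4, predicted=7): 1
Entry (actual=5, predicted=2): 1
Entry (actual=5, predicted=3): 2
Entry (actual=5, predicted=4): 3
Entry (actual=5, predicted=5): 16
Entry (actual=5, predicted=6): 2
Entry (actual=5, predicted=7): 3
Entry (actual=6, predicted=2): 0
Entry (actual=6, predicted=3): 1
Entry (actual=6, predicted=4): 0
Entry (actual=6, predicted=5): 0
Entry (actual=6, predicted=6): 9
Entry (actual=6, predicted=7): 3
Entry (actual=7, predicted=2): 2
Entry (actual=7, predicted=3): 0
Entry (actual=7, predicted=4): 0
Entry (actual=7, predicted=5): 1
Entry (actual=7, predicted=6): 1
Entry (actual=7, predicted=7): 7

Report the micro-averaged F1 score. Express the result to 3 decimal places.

Micro-averaging pools counts across classes: ΣTP=71, ΣFP=43, ΣFN=43.
Micro-F1 score = 2·TP/(2·TP+FP+FN) on pooled counts = 0.623 (equals overall accuracy in single-label multiclass).

0.623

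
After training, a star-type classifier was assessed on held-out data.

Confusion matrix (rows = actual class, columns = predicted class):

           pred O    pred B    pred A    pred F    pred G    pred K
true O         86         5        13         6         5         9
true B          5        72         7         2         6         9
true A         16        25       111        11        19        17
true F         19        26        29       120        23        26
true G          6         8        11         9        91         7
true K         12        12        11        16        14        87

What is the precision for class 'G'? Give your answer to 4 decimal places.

0.5759

One-vs-rest for 'G': TP = diagonal; FP = other classes predicted 'G'; FN = 'G' predicted as other.
precision = TP/(TP+FP).
G: TP=91, FP=5+6+19+23+14=67 → 91/158 = 0.57595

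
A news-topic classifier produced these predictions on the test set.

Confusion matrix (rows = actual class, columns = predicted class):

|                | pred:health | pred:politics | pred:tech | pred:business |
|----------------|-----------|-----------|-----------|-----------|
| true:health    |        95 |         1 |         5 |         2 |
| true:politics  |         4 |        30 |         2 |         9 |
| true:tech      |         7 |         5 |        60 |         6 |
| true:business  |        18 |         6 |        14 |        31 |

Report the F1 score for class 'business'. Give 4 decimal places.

0.5299

Treat 'business' as positive and all other classes as negative.
F1 score = 2·TP/(2·TP+FP+FN).
business: TP=31, FP=2+9+6=17, FN=18+6+14=38 → 62/117 = 0.52991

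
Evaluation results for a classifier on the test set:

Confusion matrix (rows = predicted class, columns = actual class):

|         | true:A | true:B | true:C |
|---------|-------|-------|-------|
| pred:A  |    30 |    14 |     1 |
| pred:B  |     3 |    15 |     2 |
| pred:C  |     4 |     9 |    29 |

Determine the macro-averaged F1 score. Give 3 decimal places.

0.678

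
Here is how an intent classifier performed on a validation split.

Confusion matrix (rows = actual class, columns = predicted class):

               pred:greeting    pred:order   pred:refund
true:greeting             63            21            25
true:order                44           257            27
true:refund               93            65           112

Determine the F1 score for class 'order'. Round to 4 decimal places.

One-vs-rest for 'order': TP = diagonal; FP = other classes predicted 'order'; FN = 'order' predicted as other.
F1 score = 2·TP/(2·TP+FP+FN).
order: TP=257, FP=21+65=86, FN=44+27=71 → 514/671 = 0.76602

0.7660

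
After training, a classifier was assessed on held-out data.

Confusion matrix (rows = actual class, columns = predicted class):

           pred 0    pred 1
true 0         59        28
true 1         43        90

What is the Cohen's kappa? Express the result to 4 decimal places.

0.3446

Observed agreement pₒ = trace/N = 149/220 = 0.67727
Expected agreement pₑ = Σ (rowᵢ·colᵢ)/N² = (87·102 + 133·118)/220² = 0.50760
κ = (pₒ − pₑ)/(1 − pₑ) = (0.67727 − 0.50760)/(1 − 0.50760) = 0.3446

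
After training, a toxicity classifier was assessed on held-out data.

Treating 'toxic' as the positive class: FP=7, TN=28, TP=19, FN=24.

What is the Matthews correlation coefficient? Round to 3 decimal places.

MCC = (TP·TN − FP·FN) / √((TP+FP)(TP+FN)(TN+FP)(TN+FN))
Numerator = 19·28 − 7·24 = 364
Denominator = √(26·43·35·52) = √2034760 = 1426.4501
MCC = 364 / 1426.4501 = 0.255

0.255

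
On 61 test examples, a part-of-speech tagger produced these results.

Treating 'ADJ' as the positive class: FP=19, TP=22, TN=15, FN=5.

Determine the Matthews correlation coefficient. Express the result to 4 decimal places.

MCC = (TP·TN − FP·FN) / √((TP+FP)(TP+FN)(TN+FP)(TN+FN))
Numerator = 22·15 − 19·5 = 235
Denominator = √(41·27·34·20) = √752760 = 867.6174
MCC = 235 / 867.6174 = 0.2709

0.2709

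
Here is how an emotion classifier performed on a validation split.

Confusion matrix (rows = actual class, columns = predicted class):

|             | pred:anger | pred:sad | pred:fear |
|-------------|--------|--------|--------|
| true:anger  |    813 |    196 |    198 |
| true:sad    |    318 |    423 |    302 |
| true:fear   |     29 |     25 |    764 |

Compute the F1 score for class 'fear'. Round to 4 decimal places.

Take TP from the diagonal, FP from the rest of the 'fear' prediction marginal, FN from the rest of the 'fear' actual marginal.
F1 score = 2·TP/(2·TP+FP+FN).
fear: TP=764, FP=198+302=500, FN=29+25=54 → 1528/2082 = 0.73391

0.7339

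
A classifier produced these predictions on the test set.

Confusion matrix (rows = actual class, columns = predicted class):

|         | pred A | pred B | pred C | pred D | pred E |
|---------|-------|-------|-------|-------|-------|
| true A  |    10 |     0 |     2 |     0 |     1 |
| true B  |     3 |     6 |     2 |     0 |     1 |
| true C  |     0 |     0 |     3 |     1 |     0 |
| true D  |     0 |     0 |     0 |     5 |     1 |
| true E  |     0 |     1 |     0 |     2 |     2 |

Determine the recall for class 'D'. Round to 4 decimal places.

One-vs-rest for 'D': TP = diagonal; FP = other classes predicted 'D'; FN = 'D' predicted as other.
recall = TP/(TP+FN).
D: TP=5, FN=0+0+0+1=1 → 5/6 = 0.83333

0.8333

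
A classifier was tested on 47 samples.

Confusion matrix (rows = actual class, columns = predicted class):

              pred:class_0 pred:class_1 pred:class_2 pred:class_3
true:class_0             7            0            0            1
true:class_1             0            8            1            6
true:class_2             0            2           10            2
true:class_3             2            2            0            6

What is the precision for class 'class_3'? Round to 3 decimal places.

0.400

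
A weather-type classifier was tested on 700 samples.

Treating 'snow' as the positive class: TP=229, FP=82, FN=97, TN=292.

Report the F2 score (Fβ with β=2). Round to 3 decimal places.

0.709

Fβ = (1+β²)·TP / ((1+β²)·TP + β²·FN + FP), with β²=4
= 5·229 / (5·229 + 4·97 + 82) = 0.709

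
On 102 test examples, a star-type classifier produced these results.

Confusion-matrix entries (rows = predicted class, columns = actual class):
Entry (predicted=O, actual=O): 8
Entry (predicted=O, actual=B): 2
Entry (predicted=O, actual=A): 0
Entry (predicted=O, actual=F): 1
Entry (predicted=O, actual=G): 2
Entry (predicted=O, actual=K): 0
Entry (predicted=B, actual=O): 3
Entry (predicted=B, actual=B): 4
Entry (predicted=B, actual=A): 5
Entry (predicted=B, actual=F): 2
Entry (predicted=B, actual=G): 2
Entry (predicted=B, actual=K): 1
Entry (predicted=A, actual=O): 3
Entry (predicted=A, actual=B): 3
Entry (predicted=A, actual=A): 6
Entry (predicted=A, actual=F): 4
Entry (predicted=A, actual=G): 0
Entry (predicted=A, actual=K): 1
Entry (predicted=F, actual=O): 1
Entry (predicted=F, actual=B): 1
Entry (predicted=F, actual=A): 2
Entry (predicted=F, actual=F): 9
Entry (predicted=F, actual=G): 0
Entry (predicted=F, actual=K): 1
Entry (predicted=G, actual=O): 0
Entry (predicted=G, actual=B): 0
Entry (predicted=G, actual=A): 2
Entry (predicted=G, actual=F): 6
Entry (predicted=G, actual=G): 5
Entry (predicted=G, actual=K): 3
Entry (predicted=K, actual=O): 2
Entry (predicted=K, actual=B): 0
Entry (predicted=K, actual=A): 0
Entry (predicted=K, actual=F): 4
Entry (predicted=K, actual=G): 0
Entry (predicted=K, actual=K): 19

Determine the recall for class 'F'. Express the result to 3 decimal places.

recall = TP/(TP+FN).
F: TP=9, FN=1+2+4+6+4=17 → 9/26 = 0.3462

0.346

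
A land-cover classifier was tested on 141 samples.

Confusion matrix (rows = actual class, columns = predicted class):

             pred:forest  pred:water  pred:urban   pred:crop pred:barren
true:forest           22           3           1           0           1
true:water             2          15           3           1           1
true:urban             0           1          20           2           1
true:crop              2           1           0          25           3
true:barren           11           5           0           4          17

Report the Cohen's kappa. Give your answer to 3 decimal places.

0.628

Observed agreement pₒ = trace/N = 99/141 = 0.7021
Expected agreement pₑ = Σ (rowᵢ·colᵢ)/N² = (27·37 + 22·25 + 24·24 + 31·32 + 37·23)/141² = 0.1996
κ = (pₒ − pₑ)/(1 − pₑ) = (0.7021 − 0.1996)/(1 − 0.1996) = 0.628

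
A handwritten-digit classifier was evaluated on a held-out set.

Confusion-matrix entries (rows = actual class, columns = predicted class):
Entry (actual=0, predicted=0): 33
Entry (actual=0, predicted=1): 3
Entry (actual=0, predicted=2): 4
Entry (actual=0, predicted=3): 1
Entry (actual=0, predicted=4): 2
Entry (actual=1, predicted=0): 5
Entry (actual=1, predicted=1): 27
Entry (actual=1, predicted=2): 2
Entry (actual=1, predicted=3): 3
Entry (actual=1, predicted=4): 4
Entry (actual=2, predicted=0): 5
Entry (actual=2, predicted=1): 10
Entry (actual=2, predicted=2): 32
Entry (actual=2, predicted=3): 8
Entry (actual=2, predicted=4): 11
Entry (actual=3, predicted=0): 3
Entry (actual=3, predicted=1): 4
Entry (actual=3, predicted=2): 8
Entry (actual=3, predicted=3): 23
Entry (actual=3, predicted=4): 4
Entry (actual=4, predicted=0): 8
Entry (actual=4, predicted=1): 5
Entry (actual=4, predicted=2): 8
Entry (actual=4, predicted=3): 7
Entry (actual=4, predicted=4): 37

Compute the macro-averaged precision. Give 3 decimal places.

0.588

Per-class precision (TP/(TP+FP)):
  0: TP=33, FP=5+5+3+8=21 → 33/54 = 0.6111
  1: TP=27, FP=3+10+4+5=22 → 27/49 = 0.5510
  2: TP=32, FP=4+2+8+8=22 → 32/54 = 0.5926
  3: TP=23, FP=1+3+8+7=19 → 23/42 = 0.5476
  4: TP=37, FP=2+4+11+4=21 → 37/58 = 0.6379
Macro-precision = mean = (0.6111 + 0.5510 + 0.5926 + 0.5476 + 0.6379) / 5 = 0.588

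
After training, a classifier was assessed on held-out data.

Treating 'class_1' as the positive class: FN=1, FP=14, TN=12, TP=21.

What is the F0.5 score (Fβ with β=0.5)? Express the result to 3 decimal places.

Fβ = (1+β²)·TP / ((1+β²)·TP + β²·FN + FP), with β²=1/4
= 1.25·21 / (1.25·21 + 0.25·1 + 14) = 0.648

0.648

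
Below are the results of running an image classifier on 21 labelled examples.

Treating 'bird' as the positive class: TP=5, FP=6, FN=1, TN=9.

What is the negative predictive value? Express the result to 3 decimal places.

0.900

NPV = TN/(TN+FN) = 9/(9+1) = 0.900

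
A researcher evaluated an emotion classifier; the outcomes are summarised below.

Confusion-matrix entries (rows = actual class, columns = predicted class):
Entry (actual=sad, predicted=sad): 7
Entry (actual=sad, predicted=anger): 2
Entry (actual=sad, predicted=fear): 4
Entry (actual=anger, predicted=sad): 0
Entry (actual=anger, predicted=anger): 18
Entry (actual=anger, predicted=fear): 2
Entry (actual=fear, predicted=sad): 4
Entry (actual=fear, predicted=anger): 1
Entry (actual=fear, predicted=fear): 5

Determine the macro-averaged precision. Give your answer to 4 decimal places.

Per-class precision (TP/(TP+FP)):
  sad: TP=7, FP=0+4=4 → 7/11 = 0.63636
  anger: TP=18, FP=2+1=3 → 18/21 = 0.85714
  fear: TP=5, FP=4+2=6 → 5/11 = 0.45455
Macro-precision = mean = (0.63636 + 0.85714 + 0.45455) / 3 = 0.6494

0.6494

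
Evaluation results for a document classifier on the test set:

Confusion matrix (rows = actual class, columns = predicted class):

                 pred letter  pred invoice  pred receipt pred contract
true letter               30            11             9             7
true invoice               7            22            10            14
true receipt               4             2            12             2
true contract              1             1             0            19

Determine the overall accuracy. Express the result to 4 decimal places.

0.5497

Accuracy = trace / total = (30+22+12+19=83) / 151 = 83/151 = 0.5497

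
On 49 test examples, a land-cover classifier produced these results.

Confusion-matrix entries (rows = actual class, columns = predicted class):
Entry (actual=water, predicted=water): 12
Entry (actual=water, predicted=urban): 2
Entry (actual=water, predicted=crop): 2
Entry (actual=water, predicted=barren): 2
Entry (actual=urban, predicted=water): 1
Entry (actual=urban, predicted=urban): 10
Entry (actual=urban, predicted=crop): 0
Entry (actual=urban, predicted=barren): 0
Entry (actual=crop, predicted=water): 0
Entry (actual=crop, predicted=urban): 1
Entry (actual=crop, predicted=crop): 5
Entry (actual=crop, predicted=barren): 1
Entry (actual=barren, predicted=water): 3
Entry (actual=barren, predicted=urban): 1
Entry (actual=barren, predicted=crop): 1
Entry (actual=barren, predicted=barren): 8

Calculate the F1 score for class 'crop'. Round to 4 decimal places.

F1 score = 2·TP/(2·TP+FP+FN).
crop: TP=5, FP=2+0+1=3, FN=0+1+1=2 → 10/15 = 0.66667

0.6667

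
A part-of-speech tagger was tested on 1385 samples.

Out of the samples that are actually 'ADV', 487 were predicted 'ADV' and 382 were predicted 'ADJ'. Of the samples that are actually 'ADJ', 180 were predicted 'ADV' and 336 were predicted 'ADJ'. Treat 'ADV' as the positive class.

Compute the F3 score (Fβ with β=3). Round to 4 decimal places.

0.5738

Fβ = (1+β²)·TP / ((1+β²)·TP + β²·FN + FP), with β²=9
= 10·487 / (10·487 + 9·382 + 180) = 0.5738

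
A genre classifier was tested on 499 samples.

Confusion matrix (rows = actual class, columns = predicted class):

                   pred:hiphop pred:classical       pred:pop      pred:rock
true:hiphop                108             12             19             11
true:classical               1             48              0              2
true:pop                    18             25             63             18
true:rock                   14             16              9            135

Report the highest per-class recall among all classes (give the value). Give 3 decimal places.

0.941

Per-class recall (TP/(TP+FN)):
  hiphop: TP=108, FN=12+19+11=42 → 108/150 = 0.7200
  classical: TP=48, FN=1+0+2=3 → 48/51 = 0.9412
  pop: TP=63, FN=18+25+18=61 → 63/124 = 0.5081
  rock: TP=135, FN=14+16+9=39 → 135/174 = 0.7759
Highest is class 'classical' with recall = 0.941.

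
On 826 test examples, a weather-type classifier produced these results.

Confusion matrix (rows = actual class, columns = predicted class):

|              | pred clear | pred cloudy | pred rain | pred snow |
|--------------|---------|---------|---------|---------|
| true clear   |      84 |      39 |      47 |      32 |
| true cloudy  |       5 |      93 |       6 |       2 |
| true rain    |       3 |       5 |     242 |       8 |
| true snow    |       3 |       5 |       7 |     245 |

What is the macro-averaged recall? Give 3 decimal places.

Per-class recall (TP/(TP+FN)):
  clear: TP=84, FN=39+47+32=118 → 84/202 = 0.4158
  cloudy: TP=93, FN=5+6+2=13 → 93/106 = 0.8774
  rain: TP=242, FN=3+5+8=16 → 242/258 = 0.9380
  snow: TP=245, FN=3+5+7=15 → 245/260 = 0.9423
Macro-recall = mean = (0.4158 + 0.8774 + 0.9380 + 0.9423) / 4 = 0.793

0.793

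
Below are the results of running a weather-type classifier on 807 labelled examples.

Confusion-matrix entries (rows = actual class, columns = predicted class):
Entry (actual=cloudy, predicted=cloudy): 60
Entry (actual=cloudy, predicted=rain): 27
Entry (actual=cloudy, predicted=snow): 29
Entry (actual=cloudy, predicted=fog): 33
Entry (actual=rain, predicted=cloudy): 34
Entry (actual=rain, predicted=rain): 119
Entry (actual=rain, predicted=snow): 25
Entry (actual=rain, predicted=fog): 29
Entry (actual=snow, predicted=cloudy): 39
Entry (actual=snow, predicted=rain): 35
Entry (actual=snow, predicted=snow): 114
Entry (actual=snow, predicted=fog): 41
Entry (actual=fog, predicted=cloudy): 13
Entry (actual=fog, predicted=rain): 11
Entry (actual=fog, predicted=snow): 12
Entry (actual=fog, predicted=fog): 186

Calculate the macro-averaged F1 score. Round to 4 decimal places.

Per-class F1 score (2·TP/(2·TP+FP+FN)):
  cloudy: TP=60, FP=34+39+13=86, FN=27+29+33=89 → 120/295 = 0.40678
  rain: TP=119, FP=27+35+11=73, FN=34+25+29=88 → 238/399 = 0.59649
  snow: TP=114, FP=29+25+12=66, FN=39+35+41=115 → 228/409 = 0.55746
  fog: TP=186, FP=33+29+41=103, FN=13+11+12=36 → 372/511 = 0.72798
Macro-F1 score = mean = (0.40678 + 0.59649 + 0.55746 + 0.72798) / 4 = 0.5722

0.5722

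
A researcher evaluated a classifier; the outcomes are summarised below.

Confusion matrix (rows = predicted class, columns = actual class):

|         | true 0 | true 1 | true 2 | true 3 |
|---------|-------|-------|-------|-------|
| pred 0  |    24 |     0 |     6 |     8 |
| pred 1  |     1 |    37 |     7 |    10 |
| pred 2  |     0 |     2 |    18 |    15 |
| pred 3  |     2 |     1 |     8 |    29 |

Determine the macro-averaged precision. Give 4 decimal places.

0.6359

Per-class precision (TP/(TP+FP)):
  0: TP=24, FP=0+6+8=14 → 24/38 = 0.63158
  1: TP=37, FP=1+7+10=18 → 37/55 = 0.67273
  2: TP=18, FP=0+2+15=17 → 18/35 = 0.51429
  3: TP=29, FP=2+1+8=11 → 29/40 = 0.72500
Macro-precision = mean = (0.63158 + 0.67273 + 0.51429 + 0.72500) / 4 = 0.6359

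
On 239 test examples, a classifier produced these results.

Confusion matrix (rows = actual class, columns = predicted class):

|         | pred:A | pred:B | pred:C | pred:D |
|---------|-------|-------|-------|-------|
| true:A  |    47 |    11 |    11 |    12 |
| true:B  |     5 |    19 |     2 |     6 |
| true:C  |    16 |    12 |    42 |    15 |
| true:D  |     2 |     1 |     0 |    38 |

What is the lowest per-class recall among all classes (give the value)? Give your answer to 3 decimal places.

0.494

Per-class recall (TP/(TP+FN)):
  A: TP=47, FN=11+11+12=34 → 47/81 = 0.5802
  B: TP=19, FN=5+2+6=13 → 19/32 = 0.5938
  C: TP=42, FN=16+12+15=43 → 42/85 = 0.4941
  D: TP=38, FN=2+1+0=3 → 38/41 = 0.9268
Lowest is class 'C' with recall = 0.494.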